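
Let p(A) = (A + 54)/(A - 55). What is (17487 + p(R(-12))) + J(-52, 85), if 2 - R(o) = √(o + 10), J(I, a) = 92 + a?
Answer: 49650538/2811 + 109*I*√2/2811 ≈ 17663.0 + 0.054838*I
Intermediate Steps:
R(o) = 2 - √(10 + o) (R(o) = 2 - √(o + 10) = 2 - √(10 + o))
p(A) = (54 + A)/(-55 + A)
(17487 + p(R(-12))) + J(-52, 85) = (17487 + (54 + (2 - √(10 - 12)))/(-55 + (2 - √(10 - 12)))) + (92 + 85) = (17487 + (54 + (2 - √(-2)))/(-55 + (2 - √(-2)))) + 177 = (17487 + (54 + (2 - I*√2))/(-55 + (2 - I*√2))) + 177 = (17487 + (56 - I*√2)/(-53 - I*√2)) + 177 = 17664 + (56 - I*√2)/(-53 - I*√2)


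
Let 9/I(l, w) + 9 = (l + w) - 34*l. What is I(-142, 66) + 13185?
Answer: 6948496/527 ≈ 13185.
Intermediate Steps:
I(l, w) = 9/(-9 + w - 33*l) (I(l, w) = 9/(-9 + ((l + w) - 34*l)) = 9/(-9 + (w - 33*l)) = 9/(-9 + w - 33*l))
I(-142, 66) + 13185 = 9/(-9 + 66 - 33*(-142)) + 13185 = 9/(-9 + 66 + 4686) + 13185 = 9/4743 + 13185 = 9*(1/4743) + 13185 = 1/527 + 13185 = 6948496/527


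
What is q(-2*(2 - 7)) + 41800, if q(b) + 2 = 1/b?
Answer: 417981/10 ≈ 41798.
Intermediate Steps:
q(b) = -2 + 1/b
q(-2*(2 - 7)) + 41800 = (-2 + 1/(-2*(2 - 7))) + 41800 = (-2 + 1/(-2*(-5))) + 41800 = (-2 + 1/10) + 41800 = (-2 + ⅒) + 41800 = -19/10 + 41800 = 417981/10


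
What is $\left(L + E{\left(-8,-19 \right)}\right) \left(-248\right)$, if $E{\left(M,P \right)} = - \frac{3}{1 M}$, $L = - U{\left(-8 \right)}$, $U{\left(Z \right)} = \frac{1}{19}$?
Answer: $- \frac{1519}{19} \approx -79.947$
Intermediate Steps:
$U{\left(Z \right)} = \frac{1}{19}$
$L = - \frac{1}{19}$ ($L = \left(-1\right) \frac{1}{19} = - \frac{1}{19} \approx -0.052632$)
$E{\left(M,P \right)} = - \frac{3}{M}$
$\left(L + E{\left(-8,-19 \right)}\right) \left(-248\right) = \left(- \frac{1}{19} - \frac{3}{-8}\right) \left(-248\right) = \left(- \frac{1}{19} - - \frac{3}{8}\right) \left(-248\right) = \left(- \frac{1}{19} + \frac{3}{8}\right) \left(-248\right) = \frac{49}{152} \left(-248\right) = - \frac{1519}{19}$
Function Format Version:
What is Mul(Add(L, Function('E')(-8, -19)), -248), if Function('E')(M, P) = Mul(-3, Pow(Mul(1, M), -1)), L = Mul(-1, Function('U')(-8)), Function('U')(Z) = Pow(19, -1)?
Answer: Rational(-1519, 19) ≈ -79.947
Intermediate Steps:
Function('U')(Z) = Rational(1, 19)
L = Rational(-1, 19) (L = Mul(-1, Rational(1, 19)) = Rational(-1, 19) ≈ -0.052632)
Function('E')(M, P) = Mul(-3, Pow(M, -1))
Mul(Add(L, Function('E')(-8, -19)), -248) = Mul(Add(Rational(-1, 19), Mul(-3, Pow(-8, -1))), -248) = Mul(Add(Rational(-1, 19), Mul(-3, Rational(-1, 8))), -248) = Mul(Add(Rational(-1, 19), Rational(3, 8)), -248) = Mul(Rational(49, 152), -248) = Rational(-1519, 19)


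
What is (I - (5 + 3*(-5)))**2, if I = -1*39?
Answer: 841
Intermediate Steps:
I = -39
(I - (5 + 3*(-5)))**2 = (-39 - (5 + 3*(-5)))**2 = (-39 - (5 - 15))**2 = (-39 - 1*(-10))**2 = (-39 + 10)**2 = (-29)**2 = 841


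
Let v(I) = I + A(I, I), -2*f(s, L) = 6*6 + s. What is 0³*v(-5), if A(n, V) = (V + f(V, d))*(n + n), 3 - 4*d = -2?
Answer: 0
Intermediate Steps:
d = 5/4 (d = ¾ - ¼*(-2) = ¾ + ½ = 5/4 ≈ 1.2500)
f(s, L) = -18 - s/2 (f(s, L) = -(6*6 + s)/2 = -(36 + s)/2 = -18 - s/2)
A(n, V) = 2*n*(-18 + V/2) (A(n, V) = (V + (-18 - V/2))*(n + n) = (-18 + V/2)*(2*n) = 2*n*(-18 + V/2))
v(I) = I + I*(-36 + I)
0³*v(-5) = 0³*(-5*(-35 - 5)) = 0*(-5*(-40)) = 0*200 = 0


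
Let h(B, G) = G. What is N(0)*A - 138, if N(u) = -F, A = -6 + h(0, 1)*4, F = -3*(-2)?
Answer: -126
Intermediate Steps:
F = 6
A = -2 (A = -6 + 1*4 = -6 + 4 = -2)
N(u) = -6 (N(u) = -1*6 = -6)
N(0)*A - 138 = -6*(-2) - 138 = 12 - 138 = -126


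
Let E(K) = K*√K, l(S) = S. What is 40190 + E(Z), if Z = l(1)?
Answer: 40191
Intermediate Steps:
Z = 1
E(K) = K^(3/2)
40190 + E(Z) = 40190 + 1^(3/2) = 40190 + 1 = 40191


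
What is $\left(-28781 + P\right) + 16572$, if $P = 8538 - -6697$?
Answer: $3026$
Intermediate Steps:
$P = 15235$ ($P = 8538 + 6697 = 15235$)
$\left(-28781 + P\right) + 16572 = \left(-28781 + 15235\right) + 16572 = -13546 + 16572 = 3026$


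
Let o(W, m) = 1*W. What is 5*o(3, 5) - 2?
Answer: 13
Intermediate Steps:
o(W, m) = W
5*o(3, 5) - 2 = 5*3 - 2 = 15 - 2 = 13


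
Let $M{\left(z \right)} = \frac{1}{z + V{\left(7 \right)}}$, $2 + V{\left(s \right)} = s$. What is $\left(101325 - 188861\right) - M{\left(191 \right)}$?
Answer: $- \frac{17157057}{196} \approx -87536.0$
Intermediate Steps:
$V{\left(s \right)} = -2 + s$
$M{\left(z \right)} = \frac{1}{5 + z}$ ($M{\left(z \right)} = \frac{1}{z + \left(-2 + 7\right)} = \frac{1}{z + 5} = \frac{1}{5 + z}$)
$\left(101325 - 188861\right) - M{\left(191 \right)} = \left(101325 - 188861\right) - \frac{1}{5 + 191} = -87536 - \frac{1}{196} = - \frac{17157057}{196}$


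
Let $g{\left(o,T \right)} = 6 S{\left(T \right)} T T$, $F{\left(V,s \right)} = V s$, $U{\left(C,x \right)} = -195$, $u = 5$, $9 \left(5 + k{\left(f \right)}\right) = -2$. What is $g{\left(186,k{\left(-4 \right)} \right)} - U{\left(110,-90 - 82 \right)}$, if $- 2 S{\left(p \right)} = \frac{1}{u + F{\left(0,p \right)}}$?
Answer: $\frac{24116}{135} \approx 178.64$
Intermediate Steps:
$k{\left(f \right)} = - \frac{47}{9}$ ($k{\left(f \right)} = -5 + \frac{1}{9} \left(-2\right) = -5 - \frac{2}{9} = - \frac{47}{9}$)
$S{\left(p \right)} = - \frac{1}{10}$ ($S{\left(p \right)} = - \frac{1}{2 \left(5 + 0 p\right)} = - \frac{1}{2 \left(5 + 0\right)} = - \frac{1}{2 \cdot 5} = \left(- \frac{1}{2}\right) \frac{1}{5} = - \frac{1}{10}$)
$g{\left(o,T \right)} = - \frac{3 T^{2}}{5}$ ($g{\left(o,T \right)} = 6 \left(- \frac{1}{10}\right) T T = - \frac{3 T^{2}}{5}$)
$g{\left(186,k{\left(-4 \right)} \right)} - U{\left(110,-90 - 82 \right)} = - \frac{3 \left(- \frac{47}{9}\right)^{2}}{5} - -195 = \left(- \frac{3}{5}\right) \frac{2209}{81} + 195 = - \frac{2209}{135} + 195 = \frac{24116}{135}$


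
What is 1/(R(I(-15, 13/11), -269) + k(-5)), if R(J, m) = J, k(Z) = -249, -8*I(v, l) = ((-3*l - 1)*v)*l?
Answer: -484/125391 ≈ -0.0038599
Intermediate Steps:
I(v, l) = -l*v*(-1 - 3*l)/8 (I(v, l) = -(-3*l - 1)*v*l/8 = -(-1 - 3*l)*v*l/8 = -v*(-1 - 3*l)*l/8 = -l*v*(-1 - 3*l)/8)
1/(R(I(-15, 13/11), -269) + k(-5)) = 1/((⅛)*(13/11)*(-15)*(1 + 3*(13/11)) - 249) = 1/((⅛)*(13/11)*(-15)*(1 + 39/11) - 249) = 1/((⅛)*(13/11)*(-15)*(50/11) - 249) = 1/(-4875/484 - 249) = 1/(-125391/484) = -484/125391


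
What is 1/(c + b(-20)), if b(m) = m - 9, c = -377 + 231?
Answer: -1/175 ≈ -0.0057143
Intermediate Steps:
c = -146
b(m) = -9 + m
1/(c + b(-20)) = 1/(-146 + (-9 - 20)) = 1/(-146 - 29) = 1/(-175) = -1/175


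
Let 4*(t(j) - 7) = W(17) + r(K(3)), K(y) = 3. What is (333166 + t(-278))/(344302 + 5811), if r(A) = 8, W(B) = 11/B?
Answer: 22655911/23807684 ≈ 0.95162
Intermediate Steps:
t(j) = 623/68 (t(j) = 7 + (11/17 + 8)/4 = 7 + (1/4)*(147/17) = 7 + 147/68 = 623/68)
(333166 + t(-278))/(344302 + 5811) = (333166 + 623/68)/(344302 + 5811) = (22655911/68)/350113 = (22655911/68)*(1/350113) = 22655911/23807684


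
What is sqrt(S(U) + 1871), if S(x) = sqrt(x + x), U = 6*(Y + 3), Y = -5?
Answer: sqrt(1871 + 2*I*sqrt(6)) ≈ 43.255 + 0.0566*I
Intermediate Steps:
U = -12 (U = 6*(-5 + 3) = 6*(-2) = -12)
S(x) = sqrt(2)*sqrt(x) (S(x) = sqrt(2*x) = sqrt(2)*sqrt(x))
sqrt(S(U) + 1871) = sqrt(sqrt(2)*sqrt(-12) + 1871) = sqrt(sqrt(2)*(2*I*sqrt(3)) + 1871) = sqrt(2*I*sqrt(6) + 1871) = sqrt(1871 + 2*I*sqrt(6))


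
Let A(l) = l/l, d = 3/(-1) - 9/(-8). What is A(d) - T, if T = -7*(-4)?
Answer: -27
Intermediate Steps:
d = -15/8 (d = 3*(-1) - 9*(-⅛) = -3 + 9/8 = -15/8 ≈ -1.8750)
A(l) = 1
T = 28
A(d) - T = 1 - 1*28 = 1 - 28 = -27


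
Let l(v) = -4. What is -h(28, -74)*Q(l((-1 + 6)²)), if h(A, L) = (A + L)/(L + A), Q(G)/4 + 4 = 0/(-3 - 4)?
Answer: 16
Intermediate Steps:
Q(G) = -16 (Q(G) = -16 + 4*(0/(-3 - 4)) = -16 + 4*(0/(-7)) = -16 + 4*(0*(-⅐)) = -16 + 4*0 = -16 + 0 = -16)
h(A, L) = 1 (h(A, L) = (A + L)/(A + L) = 1)
-h(28, -74)*Q(l((-1 + 6)²)) = -(-16) = -1*(-16) = 16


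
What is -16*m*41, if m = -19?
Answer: 12464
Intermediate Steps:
-16*m*41 = -16*(-19)*41 = 304*41 = 12464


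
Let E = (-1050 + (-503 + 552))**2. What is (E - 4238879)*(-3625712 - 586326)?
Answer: 13633853137364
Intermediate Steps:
E = 1002001 (E = (-1050 + 49)**2 = (-1001)**2 = 1002001)
(E - 4238879)*(-3625712 - 586326) = (1002001 - 4238879)*(-3625712 - 586326) = -3236878*(-4212038) = 13633853137364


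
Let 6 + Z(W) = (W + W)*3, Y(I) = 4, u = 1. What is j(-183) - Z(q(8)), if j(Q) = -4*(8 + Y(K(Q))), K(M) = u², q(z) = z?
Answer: -90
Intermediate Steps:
K(M) = 1 (K(M) = 1² = 1)
j(Q) = -48 (j(Q) = -4*(8 + 4) = -4*12 = -48)
Z(W) = -6 + 6*W (Z(W) = -6 + (W + W)*3 = -6 + (2*W)*3 = -6 + 6*W)
j(-183) - Z(q(8)) = -48 - (-6 + 6*8) = -48 - (-6 + 48) = -48 - 1*42 = -48 - 42 = -90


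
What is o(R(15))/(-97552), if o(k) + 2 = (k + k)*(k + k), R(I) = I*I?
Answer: -101249/48776 ≈ -2.0758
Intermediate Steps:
R(I) = I**2
o(k) = -2 + 4*k**2 (o(k) = -2 + (k + k)*(k + k) = -2 + (2*k)*(2*k) = -2 + 4*k**2)
o(R(15))/(-97552) = (-2 + 4*(15**2)**2)/(-97552) = (-2 + 4*225**2)*(-1/97552) = (-2 + 4*50625)*(-1/97552) = (-2 + 202500)*(-1/97552) = 202498*(-1/97552) = -101249/48776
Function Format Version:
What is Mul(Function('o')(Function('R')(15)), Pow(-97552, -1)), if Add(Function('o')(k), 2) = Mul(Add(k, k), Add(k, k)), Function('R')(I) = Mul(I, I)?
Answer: Rational(-101249, 48776) ≈ -2.0758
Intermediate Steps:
Function('R')(I) = Pow(I, 2)
Function('o')(k) = Add(-2, Mul(4, Pow(k, 2))) (Function('o')(k) = Add(-2, Mul(Add(k, k), Add(k, k))) = Add(-2, Mul(Mul(2, k), Mul(2, k))) = Add(-2, Mul(4, Pow(k, 2))))
Mul(Function('o')(Function('R')(15)), Pow(-97552, -1)) = Mul(Add(-2, Mul(4, Pow(Pow(15, 2), 2))), Pow(-97552, -1)) = Mul(Add(-2, Mul(4, Pow(225, 2))), Rational(-1, 97552)) = Mul(Add(-2, Mul(4, 50625)), Rational(-1, 97552)) = Mul(Add(-2, 202500), Rational(-1, 97552)) = Mul(202498, Rational(-1, 97552)) = Rational(-101249, 48776)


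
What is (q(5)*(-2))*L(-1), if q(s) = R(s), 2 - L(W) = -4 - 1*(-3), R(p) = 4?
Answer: -24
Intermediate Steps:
L(W) = 3 (L(W) = 2 - (-4 - 1*(-3)) = 2 - (-4 + 3) = 2 - 1*(-1) = 2 + 1 = 3)
q(s) = 4
(q(5)*(-2))*L(-1) = (4*(-2))*3 = -8*3 = -24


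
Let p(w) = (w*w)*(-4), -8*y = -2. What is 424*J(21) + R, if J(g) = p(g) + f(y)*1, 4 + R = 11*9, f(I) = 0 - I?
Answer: -747947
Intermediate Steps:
y = 1/4 (y = -1/8*(-2) = 1/4 ≈ 0.25000)
f(I) = -I
p(w) = -4*w**2 (p(w) = w**2*(-4) = -4*w**2)
R = 95 (R = -4 + 11*9 = -4 + 99 = 95)
J(g) = -1/4 - 4*g**2 (J(g) = -4*g**2 - 1*1/4*1 = -4*g**2 - 1/4*1 = -4*g**2 - 1/4 = -1/4 - 4*g**2)
424*J(21) + R = 424*(-1/4 - 4*21**2) + 95 = 424*(-1/4 - 4*441) + 95 = 424*(-1/4 - 1764) + 95 = 424*(-7057/4) + 95 = -748042 + 95 = -747947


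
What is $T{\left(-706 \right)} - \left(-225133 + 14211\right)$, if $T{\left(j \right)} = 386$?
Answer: $211308$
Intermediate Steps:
$T{\left(-706 \right)} - \left(-225133 + 14211\right) = 386 - \left(-225133 + 14211\right) = 386 - -210922 = 386 + 210922 = 211308$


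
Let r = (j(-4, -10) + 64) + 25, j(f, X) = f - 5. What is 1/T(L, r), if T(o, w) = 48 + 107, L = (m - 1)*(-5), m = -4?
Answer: 1/155 ≈ 0.0064516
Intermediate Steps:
j(f, X) = -5 + f
r = 80 (r = ((-5 - 4) + 64) + 25 = (-9 + 64) + 25 = 55 + 25 = 80)
L = 25 (L = (-4 - 1)*(-5) = -5*(-5) = 25)
T(o, w) = 155
1/T(L, r) = 1/155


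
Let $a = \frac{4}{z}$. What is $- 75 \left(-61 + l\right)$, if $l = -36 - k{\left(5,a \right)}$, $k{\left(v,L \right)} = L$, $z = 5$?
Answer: $7335$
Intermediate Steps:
$a = \frac{4}{5} \approx 0.8$
$l = - \frac{184}{5}$ ($l = -36 - \frac{4}{5} = - \frac{184}{5} \approx -36.8$)
$- 75 \left(-61 + l\right) = - 75 \left(-61 - \frac{184}{5}\right) = \left(-75\right) \left(- \frac{489}{5}\right) = 7335$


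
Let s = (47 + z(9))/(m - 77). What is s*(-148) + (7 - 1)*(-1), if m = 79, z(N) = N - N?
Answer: -3484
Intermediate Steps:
z(N) = 0
s = 47/2 (s = (47 + 0)/(79 - 77) = 47/2 ≈ 23.500)
s*(-148) + (7 - 1)*(-1) = (47/2)*(-148) + (7 - 1)*(-1) = -3478 + 6*(-1) = -3478 - 6 = -3484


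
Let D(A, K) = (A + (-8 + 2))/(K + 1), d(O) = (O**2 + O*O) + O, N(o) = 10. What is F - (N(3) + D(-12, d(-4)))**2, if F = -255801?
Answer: -215202625/841 ≈ -2.5589e+5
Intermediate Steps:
d(O) = O + 2*O**2 (d(O) = (O**2 + O**2) + O = 2*O**2 + O = O + 2*O**2)
D(A, K) = (-6 + A)/(1 + K) (D(A, K) = (A - 6)/(1 + K) = (-6 + A)/(1 + K))
F - (N(3) + D(-12, d(-4)))**2 = -255801 - (10 + (-6 - 12)/(1 - 4*(1 + 2*(-4))))**2 = -255801 - (10 - 18/(1 - 4*(1 - 8)))**2 = -255801 - (10 - 18/(1 - 4*(-7)))**2 = -255801 - (10 - 18/(1 + 28))**2 = -255801 - (10 - 18/29)**2 = -255801 - (272/29)**2 = -255801 - 1*73984/841 = -255801 - 73984/841 = -215202625/841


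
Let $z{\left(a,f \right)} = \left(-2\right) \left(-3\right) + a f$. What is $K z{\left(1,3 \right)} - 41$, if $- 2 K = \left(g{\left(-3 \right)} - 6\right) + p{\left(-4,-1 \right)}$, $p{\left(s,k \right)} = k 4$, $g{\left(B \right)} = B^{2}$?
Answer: $- \frac{73}{2} \approx -36.5$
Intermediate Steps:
$p{\left(s,k \right)} = 4 k$
$z{\left(a,f \right)} = 6 + a f$
$K = \frac{1}{2}$ ($K = - \frac{\left(\left(-3\right)^{2} - 6\right) + 4 \left(-1\right)}{2} = - \frac{\left(9 - 6\right) - 4}{2} = - \frac{3 - 4}{2} = \left(- \frac{1}{2}\right) \left(-1\right) = \frac{1}{2} \approx 0.5$)
$K z{\left(1,3 \right)} - 41 = \frac{6 + 1 \cdot 3}{2} - 41 = \frac{6 + 3}{2} - 41 = \frac{1}{2} \cdot 9 - 41 = \frac{9}{2} - 41 = - \frac{73}{2}$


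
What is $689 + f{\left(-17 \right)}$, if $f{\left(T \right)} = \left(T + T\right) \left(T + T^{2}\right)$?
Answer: $-8559$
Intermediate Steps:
$f{\left(T \right)} = 2 T \left(T + T^{2}\right)$
$689 + f{\left(-17 \right)} = 689 + 2 \left(-17\right)^{2} \left(1 - 17\right) = 689 + 2 \cdot 289 \left(-16\right) = 689 - 9248 = -8559$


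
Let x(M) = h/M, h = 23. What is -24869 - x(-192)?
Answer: -4774825/192 ≈ -24869.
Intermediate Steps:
x(M) = 23/M
-24869 - x(-192) = -24869 - 23/(-192) = -24869 - 23*(-1)/192 = -24869 - 1*(-23/192) = -24869 + 23/192 = -4774825/192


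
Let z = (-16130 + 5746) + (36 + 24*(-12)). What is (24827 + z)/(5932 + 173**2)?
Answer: 14191/35861 ≈ 0.39572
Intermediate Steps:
z = -10636 (z = -10384 + (36 - 288) = -10384 - 252 = -10636)
(24827 + z)/(5932 + 173**2) = (24827 - 10636)/(5932 + 173**2) = 14191/(5932 + 29929) = 14191/35861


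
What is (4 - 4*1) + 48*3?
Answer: 144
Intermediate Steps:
(4 - 4*1) + 48*3 = (4 - 4) + 144 = 0 + 144 = 144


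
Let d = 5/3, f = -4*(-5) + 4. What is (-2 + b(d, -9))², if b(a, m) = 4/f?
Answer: 121/36 ≈ 3.3611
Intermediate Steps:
f = 24 (f = 20 + 4 = 24)
d = 5/3 (d = 5*(⅓) = 5/3 ≈ 1.6667)
b(a, m) = ⅙ (b(a, m) = 4/24 = 4*(1/24) = ⅙)
(-2 + b(d, -9))² = (-2 + ⅙)² = (-11/6)² = 121/36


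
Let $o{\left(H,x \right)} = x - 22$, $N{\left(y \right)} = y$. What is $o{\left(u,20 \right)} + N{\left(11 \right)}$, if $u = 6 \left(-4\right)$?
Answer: $9$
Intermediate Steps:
$u = -24$
$o{\left(H,x \right)} = -22 + x$
$o{\left(u,20 \right)} + N{\left(11 \right)} = \left(-22 + 20\right) + 11 = -2 + 11 = 9$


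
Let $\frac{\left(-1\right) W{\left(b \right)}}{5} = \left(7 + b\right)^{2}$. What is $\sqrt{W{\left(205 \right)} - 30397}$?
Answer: $i \sqrt{255117} \approx 505.09 i$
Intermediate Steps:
$W{\left(b \right)} = - 5 \left(7 + b\right)^{2}$
$\sqrt{W{\left(205 \right)} - 30397} = \sqrt{- 5 \left(7 + 205\right)^{2} - 30397} = \sqrt{- 5 \cdot 212^{2} - 30397} = \sqrt{\left(-5\right) 44944 - 30397} = \sqrt{-224720 - 30397} = \sqrt{-255117} = i \sqrt{255117}$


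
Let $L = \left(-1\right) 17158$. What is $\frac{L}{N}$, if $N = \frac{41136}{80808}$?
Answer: $- \frac{28885493}{857} \approx -33705.0$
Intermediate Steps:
$L = -17158$
$N = \frac{1714}{3367}$ ($N = 41136 \cdot \frac{1}{80808} = \frac{1714}{3367} \approx 0.50906$)
$\frac{L}{N} = - \frac{17158}{\frac{1714}{3367}} = \left(-17158\right) \frac{3367}{1714} = - \frac{28885493}{857}$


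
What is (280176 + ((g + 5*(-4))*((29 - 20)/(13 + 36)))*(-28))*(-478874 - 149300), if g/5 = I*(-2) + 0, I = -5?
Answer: -1231316522448/7 ≈ -1.7590e+11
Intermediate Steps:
g = 50 (g = 5*(-5*(-2) + 0) = 5*(10 + 0) = 5*10 = 50)
(280176 + ((g + 5*(-4))*((29 - 20)/(13 + 36)))*(-28))*(-478874 - 149300) = (280176 + ((50 + 5*(-4))*((29 - 20)/(13 + 36)))*(-28))*(-478874 - 149300) = (280176 + ((50 - 20)*(9/49))*(-28))*(-628174) = (280176 + (30*(9*(1/49)))*(-28))*(-628174) = (280176 + (30*(9/49))*(-28))*(-628174) = (280176 + (270/49)*(-28))*(-628174) = (280176 - 1080/7)*(-628174) = (1960152/7)*(-628174) = -1231316522448/7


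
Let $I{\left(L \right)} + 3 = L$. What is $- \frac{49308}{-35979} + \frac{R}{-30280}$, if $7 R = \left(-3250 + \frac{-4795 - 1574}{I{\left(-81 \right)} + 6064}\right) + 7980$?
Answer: $\frac{20493821450017}{15201376954400} \approx 1.3482$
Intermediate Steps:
$I{\left(L \right)} = -3 + L$
$R = \frac{28279031}{41860}$ ($R = \frac{\left(-3250 + \frac{-4795 - 1574}{\left(-3 - 81\right) + 6064}\right) + 7980}{7} = \frac{\left(-3250 - \frac{6369}{-84 + 6064}\right) + 7980}{7} = \frac{\left(-3250 - \frac{6369}{5980}\right) + 7980}{7} = \frac{- \frac{19441369}{5980} + 7980}{7} = \frac{1}{7} \cdot \frac{28279031}{5980} = \frac{28279031}{41860} \approx 675.56$)
$- \frac{49308}{-35979} + \frac{R}{-30280} = - \frac{49308}{-35979} + \frac{28279031}{41860 \left(-30280\right)} = \left(-49308\right) \left(- \frac{1}{35979}\right) + \frac{28279031}{41860} \left(- \frac{1}{30280}\right) = \frac{16436}{11993} - \frac{28279031}{1267520800} = \frac{20493821450017}{15201376954400}$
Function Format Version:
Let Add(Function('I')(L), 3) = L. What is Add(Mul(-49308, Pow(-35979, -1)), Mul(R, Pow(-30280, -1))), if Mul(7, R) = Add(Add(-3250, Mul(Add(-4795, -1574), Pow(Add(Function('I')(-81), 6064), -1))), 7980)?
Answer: Rational(20493821450017, 15201376954400) ≈ 1.3482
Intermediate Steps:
Function('I')(L) = Add(-3, L)
R = Rational(28279031, 41860) (R = Mul(Rational(1, 7), Add(Add(-3250, Mul(Add(-4795, -1574), Pow(Add(Add(-3, -81), 6064), -1))), 7980)) = Mul(Rational(1, 7), Add(Add(-3250, Mul(-6369, Pow(Add(-84, 6064), -1))), 7980)) = Mul(Rational(1, 7), Add(Add(-3250, Mul(-6369, Pow(5980, -1))), 7980)) = Mul(Rational(1, 7), Add(Add(-3250, Mul(-6369, Rational(1, 5980))), 7980)) = Mul(Rational(1, 7), Add(Add(-3250, Rational(-6369, 5980)), 7980)) = Mul(Rational(1, 7), Add(Rational(-19441369, 5980), 7980)) = Mul(Rational(1, 7), Rational(28279031, 5980)) = Rational(28279031, 41860) ≈ 675.56)
Add(Mul(-49308, Pow(-35979, -1)), Mul(R, Pow(-30280, -1))) = Add(Mul(-49308, Pow(-35979, -1)), Mul(Rational(28279031, 41860), Pow(-30280, -1))) = Add(Mul(-49308, Rational(-1, 35979)), Mul(Rational(28279031, 41860), Rational(-1, 30280))) = Add(Rational(16436, 11993), Rational(-28279031, 1267520800)) = Rational(20493821450017, 15201376954400)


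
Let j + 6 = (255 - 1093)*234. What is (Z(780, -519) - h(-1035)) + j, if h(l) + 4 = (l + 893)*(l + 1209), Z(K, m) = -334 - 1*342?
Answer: -172062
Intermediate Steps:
Z(K, m) = -676 (Z(K, m) = -334 - 342 = -676)
h(l) = -4 + (893 + l)*(1209 + l) (h(l) = -4 + (l + 893)*(l + 1209) = -4 + (893 + l)*(1209 + l))
j = -196098 (j = -6 + (255 - 1093)*234 = -6 - 838*234 = -6 - 196092 = -196098)
(Z(780, -519) - h(-1035)) + j = (-676 - (1079633 + (-1035)² + 2102*(-1035))) - 196098 = (-676 - (1079633 + 1071225 - 2175570)) - 196098 = (-676 - 1*(-24712)) - 196098 = (-676 + 24712) - 196098 = 24036 - 196098 = -172062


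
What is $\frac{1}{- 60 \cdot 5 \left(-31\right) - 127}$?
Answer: $\frac{1}{9173} \approx 0.00010902$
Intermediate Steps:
$\frac{1}{- 60 \cdot 5 \left(-31\right) - 127} = \frac{1}{\left(-60\right) \left(-155\right) - 127} = \frac{1}{9300 - 127} = \frac{1}{9173}$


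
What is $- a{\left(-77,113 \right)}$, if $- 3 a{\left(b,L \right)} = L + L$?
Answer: $\frac{226}{3} \approx 75.333$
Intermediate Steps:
$a{\left(b,L \right)} = - \frac{2 L}{3}$ ($a{\left(b,L \right)} = - \frac{L + L}{3} = - \frac{2 L}{3}$)
$- a{\left(-77,113 \right)} = - \frac{\left(-2\right) 113}{3} = \left(-1\right) \left(- \frac{226}{3}\right) = \frac{226}{3}$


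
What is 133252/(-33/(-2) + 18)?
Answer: 266504/69 ≈ 3862.4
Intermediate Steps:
133252/(-33/(-2) + 18) = 133252/(-33*(-1/2) + 18) = 133252/(33/2 + 18) = 133252/(69/2) = 133252*(2/69) = 266504/69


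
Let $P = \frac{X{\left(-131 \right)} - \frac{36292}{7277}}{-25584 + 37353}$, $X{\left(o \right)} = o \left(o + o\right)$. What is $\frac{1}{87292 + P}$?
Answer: $\frac{28547671}{2492066538566} \approx 1.1455 \cdot 10^{-5}$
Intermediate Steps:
$X{\left(o \right)} = 2 o^{2}$ ($X{\left(o \right)} = o 2 o = 2 o^{2}$)
$P = \frac{83241634}{28547671}$ ($P = \frac{2 \left(-131\right)^{2} - \frac{36292}{7277}}{-25584 + 37353} = \frac{2 \cdot 17161 - \frac{36292}{7277}}{11769} = \left(34322 - \frac{36292}{7277}\right) \frac{1}{11769} = \frac{249724902}{7277} \cdot \frac{1}{11769} = \frac{83241634}{28547671} \approx 2.9159$)
$\frac{1}{87292 + P} = \frac{1}{87292 + \frac{83241634}{28547671}} = \frac{1}{\frac{2492066538566}{28547671}} = \frac{28547671}{2492066538566}$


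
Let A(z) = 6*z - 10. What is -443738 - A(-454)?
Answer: -441004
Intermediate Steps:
A(z) = -10 + 6*z
-443738 - A(-454) = -443738 - (-10 + 6*(-454)) = -443738 - (-10 - 2724) = -443738 - 1*(-2734) = -443738 + 2734 = -441004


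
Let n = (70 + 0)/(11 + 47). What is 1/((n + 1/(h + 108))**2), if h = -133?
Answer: 525625/715716 ≈ 0.73440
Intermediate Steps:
n = 35/29 (n = 70/58 = 70*(1/58) = 35/29 ≈ 1.2069)
1/((n + 1/(h + 108))**2) = 1/((35/29 + 1/(-133 + 108))**2) = 1/((35/29 + 1/(-25))**2) = 1/((35/29 - 1/25)**2) = 1/((846/725)**2) = 1/(715716/525625) = 525625/715716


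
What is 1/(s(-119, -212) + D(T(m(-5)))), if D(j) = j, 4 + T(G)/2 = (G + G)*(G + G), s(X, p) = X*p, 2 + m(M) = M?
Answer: 1/25612 ≈ 3.9044e-5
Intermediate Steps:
m(M) = -2 + M
T(G) = -8 + 8*G**2 (T(G) = -8 + 2*((G + G)*(G + G)) = -8 + 2*((2*G)*(2*G)) = -8 + 2*(4*G**2) = -8 + 8*G**2)
1/(s(-119, -212) + D(T(m(-5)))) = 1/(-119*(-212) + (-8 + 8*(-2 - 5)**2)) = 1/(25228 + (-8 + 8*(-7)**2)) = 1/(25228 + (-8 + 8*49)) = 1/(25228 + (-8 + 392)) = 1/(25228 + 384) = 1/25612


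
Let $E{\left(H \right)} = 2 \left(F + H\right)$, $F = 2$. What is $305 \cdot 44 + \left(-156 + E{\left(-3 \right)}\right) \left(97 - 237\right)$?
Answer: $35540$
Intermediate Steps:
$E{\left(H \right)} = 4 + 2 H$ ($E{\left(H \right)} = 2 \left(2 + H\right) = 4 + 2 H$)
$305 \cdot 44 + \left(-156 + E{\left(-3 \right)}\right) \left(97 - 237\right) = 305 \cdot 44 + \left(-156 + \left(4 + 2 \left(-3\right)\right)\right) \left(97 - 237\right) = 13420 + \left(-156 + \left(4 - 6\right)\right) \left(-140\right) = 13420 + \left(-156 - 2\right) \left(-140\right) = 13420 - -22120 = 13420 + 22120 = 35540$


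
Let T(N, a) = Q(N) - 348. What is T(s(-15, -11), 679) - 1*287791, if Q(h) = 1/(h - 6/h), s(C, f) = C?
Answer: -21034152/73 ≈ -2.8814e+5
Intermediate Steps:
T(N, a) = -348 + N/(-6 + N**2) (T(N, a) = N/(-6 + N**2) - 348 = -348 + N/(-6 + N**2))
T(s(-15, -11), 679) - 1*287791 = (-348 - 15/(-6 + (-15)**2)) - 1*287791 = (-348 - 15/(-6 + 225)) - 287791 = (-348 - 15/219) - 287791 = (-348 - 15*1/219) - 287791 = (-348 - 5/73) - 287791 = -25409/73 - 287791 = -21034152/73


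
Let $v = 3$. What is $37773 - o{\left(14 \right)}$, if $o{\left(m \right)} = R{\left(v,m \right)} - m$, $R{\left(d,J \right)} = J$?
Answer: $37773$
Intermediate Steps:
$o{\left(m \right)} = 0$ ($o{\left(m \right)} = m - m = 0$)
$37773 - o{\left(14 \right)} = 37773 - 0 = 37773 + 0 = 37773$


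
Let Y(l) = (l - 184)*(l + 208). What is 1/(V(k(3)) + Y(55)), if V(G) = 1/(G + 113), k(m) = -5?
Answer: -108/3664115 ≈ -2.9475e-5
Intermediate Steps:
V(G) = 1/(113 + G)
Y(l) = (-184 + l)*(208 + l)
1/(V(k(3)) + Y(55)) = 1/(1/(113 - 5) + (-38272 + 55**2 + 24*55)) = 1/(1/108 + (-38272 + 3025 + 1320)) = 1/(1/108 - 33927) = 1/(-3664115/108) = -108/3664115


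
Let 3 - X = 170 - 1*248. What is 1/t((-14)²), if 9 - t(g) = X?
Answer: -1/72 ≈ -0.013889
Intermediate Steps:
X = 81 (X = 3 - (170 - 1*248) = 3 - (170 - 248) = 3 - 1*(-78) = 3 + 78 = 81)
t(g) = -72 (t(g) = 9 - 1*81 = 9 - 81 = -72)
1/t((-14)²) = 1/(-72) = -1/72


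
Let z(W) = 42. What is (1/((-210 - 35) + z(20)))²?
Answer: 1/41209 ≈ 2.4267e-5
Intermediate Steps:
(1/((-210 - 35) + z(20)))² = (1/((-210 - 35) + 42))² = (1/(-245 + 42))² = (1/(-203))² = (-1/203)² = 1/41209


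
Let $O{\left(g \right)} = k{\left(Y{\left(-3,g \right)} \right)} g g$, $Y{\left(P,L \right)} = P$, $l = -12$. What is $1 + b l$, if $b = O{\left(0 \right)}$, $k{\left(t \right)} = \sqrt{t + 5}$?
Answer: $1$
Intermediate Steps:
$k{\left(t \right)} = \sqrt{5 + t}$
$O{\left(g \right)} = \sqrt{2} g^{2}$ ($O{\left(g \right)} = \sqrt{5 - 3} g g = \sqrt{2} g g = g \sqrt{2} g = \sqrt{2} g^{2}$)
$b = 0$ ($b = \sqrt{2} \cdot 0^{2} = \sqrt{2} \cdot 0 = 0$)
$1 + b l = 1 + 0 \left(-12\right) = 1 + 0 = 1$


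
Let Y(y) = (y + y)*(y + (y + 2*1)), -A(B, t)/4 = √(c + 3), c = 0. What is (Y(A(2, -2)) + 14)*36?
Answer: 7416 - 576*√3 ≈ 6418.3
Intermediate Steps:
A(B, t) = -4*√3 (A(B, t) = -4*√(0 + 3) = -4*√3)
Y(y) = 2*y*(2 + 2*y) (Y(y) = (2*y)*(y + (y + 2)) = (2*y)*(y + (2 + y)) = (2*y)*(2 + 2*y) = 2*y*(2 + 2*y))
(Y(A(2, -2)) + 14)*36 = (4*(-4*√3)*(1 - 4*√3) + 14)*36 = (-16*√3*(1 - 4*√3) + 14)*36 = (14 - 16*√3*(1 - 4*√3))*36 = 504 - 576*√3*(1 - 4*√3)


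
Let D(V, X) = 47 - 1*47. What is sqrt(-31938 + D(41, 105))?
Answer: I*sqrt(31938) ≈ 178.71*I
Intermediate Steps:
D(V, X) = 0 (D(V, X) = 47 - 47 = 0)
sqrt(-31938 + D(41, 105)) = sqrt(-31938 + 0) = sqrt(-31938) = I*sqrt(31938)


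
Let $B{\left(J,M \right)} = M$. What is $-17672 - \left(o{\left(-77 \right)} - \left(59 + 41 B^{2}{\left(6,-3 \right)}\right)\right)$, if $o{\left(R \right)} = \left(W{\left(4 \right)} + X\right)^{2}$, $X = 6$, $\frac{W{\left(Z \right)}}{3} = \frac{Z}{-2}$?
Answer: $-17244$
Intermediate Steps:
$W{\left(Z \right)} = - \frac{3 Z}{2}$ ($W{\left(Z \right)} = 3 \frac{Z}{-2} = 3 Z \left(- \frac{1}{2}\right) = 3 \left(- \frac{Z}{2}\right) = - \frac{3 Z}{2}$)
$o{\left(R \right)} = 0$ ($o{\left(R \right)} = \left(\left(- \frac{3}{2}\right) 4 + 6\right)^{2} = \left(-6 + 6\right)^{2} = 0^{2} = 0$)
$-17672 - \left(o{\left(-77 \right)} - \left(59 + 41 B^{2}{\left(6,-3 \right)}\right)\right) = -17672 - \left(0 - \left(59 + 41 \left(-3\right)^{2}\right)\right) = -17672 - \left(0 - 428\right) = -17672 - -428 = -17672 + 428 = -17244$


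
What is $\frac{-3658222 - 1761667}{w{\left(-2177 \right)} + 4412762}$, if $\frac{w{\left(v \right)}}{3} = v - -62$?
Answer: $- \frac{318817}{259201} \approx -1.23$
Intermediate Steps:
$w{\left(v \right)} = 186 + 3 v$ ($w{\left(v \right)} = 3 \left(v - -62\right) = 3 \left(v + 62\right) = 3 \left(62 + v\right) = 186 + 3 v$)
$\frac{-3658222 - 1761667}{w{\left(-2177 \right)} + 4412762} = \frac{-3658222 - 1761667}{\left(186 + 3 \left(-2177\right)\right) + 4412762} = - \frac{5419889}{\left(186 - 6531\right) + 4412762} = - \frac{5419889}{-6345 + 4412762} = - \frac{5419889}{4406417} = \left(-5419889\right) \frac{1}{4406417} = - \frac{318817}{259201}$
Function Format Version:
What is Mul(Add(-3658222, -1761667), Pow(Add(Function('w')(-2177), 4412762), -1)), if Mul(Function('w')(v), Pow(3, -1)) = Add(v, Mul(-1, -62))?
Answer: Rational(-318817, 259201) ≈ -1.2300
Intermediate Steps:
Function('w')(v) = Add(186, Mul(3, v)) (Function('w')(v) = Mul(3, Add(v, Mul(-1, -62))) = Mul(3, Add(v, 62)) = Mul(3, Add(62, v)) = Add(186, Mul(3, v)))
Mul(Add(-3658222, -1761667), Pow(Add(Function('w')(-2177), 4412762), -1)) = Mul(Add(-3658222, -1761667), Pow(Add(Add(186, Mul(3, -2177)), 4412762), -1)) = Mul(-5419889, Pow(Add(Add(186, -6531), 4412762), -1)) = Mul(-5419889, Pow(Add(-6345, 4412762), -1)) = Mul(-5419889, Pow(4406417, -1)) = Mul(-5419889, Rational(1, 4406417)) = Rational(-318817, 259201)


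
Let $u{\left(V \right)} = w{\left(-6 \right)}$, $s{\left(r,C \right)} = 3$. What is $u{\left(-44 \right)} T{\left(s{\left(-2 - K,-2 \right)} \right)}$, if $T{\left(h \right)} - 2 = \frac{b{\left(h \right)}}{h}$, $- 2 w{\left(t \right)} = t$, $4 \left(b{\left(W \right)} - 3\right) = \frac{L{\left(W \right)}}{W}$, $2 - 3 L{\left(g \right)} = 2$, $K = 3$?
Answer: $9$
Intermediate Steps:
$L{\left(g \right)} = 0$ ($L{\left(g \right)} = \frac{2}{3} - \frac{2}{3} = 0$)
$b{\left(W \right)} = 3$ ($b{\left(W \right)} = 3 + \frac{0 \frac{1}{W}}{4} = 3 + \frac{1}{4} \cdot 0 = 3 + 0 = 3$)
$w{\left(t \right)} = - \frac{t}{2}$
$u{\left(V \right)} = 3$ ($u{\left(V \right)} = \left(- \frac{1}{2}\right) \left(-6\right) = 3$)
$T{\left(h \right)} = 2 + \frac{3}{h}$
$u{\left(-44 \right)} T{\left(s{\left(-2 - K,-2 \right)} \right)} = 3 \left(2 + \frac{3}{3}\right) = 3 \left(2 + 3 \cdot \frac{1}{3}\right) = 3 \left(2 + 1\right) = 3 \cdot 3 = 9$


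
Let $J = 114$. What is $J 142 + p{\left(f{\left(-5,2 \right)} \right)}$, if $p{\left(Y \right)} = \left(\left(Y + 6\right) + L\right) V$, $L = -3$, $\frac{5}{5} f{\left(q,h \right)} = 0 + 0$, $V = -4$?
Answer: $16176$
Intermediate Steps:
$f{\left(q,h \right)} = 0$ ($f{\left(q,h \right)} = 0 + 0 = 0$)
$p{\left(Y \right)} = -12 - 4 Y$ ($p{\left(Y \right)} = \left(\left(Y + 6\right) - 3\right) \left(-4\right) = \left(\left(6 + Y\right) - 3\right) \left(-4\right) = \left(3 + Y\right) \left(-4\right) = -12 - 4 Y$)
$J 142 + p{\left(f{\left(-5,2 \right)} \right)} = 114 \cdot 142 - 12 = 16188 + \left(-12 + 0\right) = 16188 - 12 = 16176$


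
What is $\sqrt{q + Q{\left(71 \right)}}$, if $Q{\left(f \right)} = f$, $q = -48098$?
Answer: $i \sqrt{48027} \approx 219.15 i$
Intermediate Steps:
$\sqrt{q + Q{\left(71 \right)}} = \sqrt{-48098 + 71} = \sqrt{-48027} = i \sqrt{48027}$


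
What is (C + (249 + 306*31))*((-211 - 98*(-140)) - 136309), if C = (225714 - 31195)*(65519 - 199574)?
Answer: 3202161634668000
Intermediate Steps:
C = -26076244545 (C = 194519*(-134055) = -26076244545)
(C + (249 + 306*31))*((-211 - 98*(-140)) - 136309) = (-26076244545 + (249 + 306*31))*((-211 - 98*(-140)) - 136309) = (-26076244545 + (249 + 9486))*((-211 + 13720) - 136309) = (-26076244545 + 9735)*(13509 - 136309) = -26076234810*(-122800) = 3202161634668000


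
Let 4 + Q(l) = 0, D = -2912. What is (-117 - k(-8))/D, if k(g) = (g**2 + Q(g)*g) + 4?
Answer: 31/416 ≈ 0.074519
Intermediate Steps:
Q(l) = -4 (Q(l) = -4 + 0 = -4)
k(g) = 4 + g**2 - 4*g (k(g) = (g**2 - 4*g) + 4 = 4 + g**2 - 4*g)
(-117 - k(-8))/D = (-117 - (4 + (-8)**2 - 4*(-8)))/(-2912) = -(-117 - (4 + 64 + 32))/2912 = -(-117 - 1*100)/2912 = -(-117 - 100)/2912 = -1/2912*(-217) = 31/416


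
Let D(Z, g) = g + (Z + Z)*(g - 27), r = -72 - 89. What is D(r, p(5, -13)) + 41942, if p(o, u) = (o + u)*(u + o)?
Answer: 30092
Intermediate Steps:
p(o, u) = (o + u)² (p(o, u) = (o + u)*(o + u) = (o + u)²)
r = -161
D(Z, g) = g + 2*Z*(-27 + g) (D(Z, g) = g + (2*Z)*(-27 + g) = g + 2*Z*(-27 + g))
D(r, p(5, -13)) + 41942 = ((5 - 13)² - 54*(-161) + 2*(-161)*(5 - 13)²) + 41942 = ((-8)² + 8694 + 2*(-161)*(-8)²) + 41942 = (64 + 8694 + 2*(-161)*64) + 41942 = (64 + 8694 - 20608) + 41942 = -11850 + 41942 = 30092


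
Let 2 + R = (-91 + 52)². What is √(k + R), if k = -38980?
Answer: I*√37461 ≈ 193.55*I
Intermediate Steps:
R = 1519 (R = -2 + (-91 + 52)² = -2 + (-39)² = -2 + 1521 = 1519)
√(k + R) = √(-38980 + 1519) = √(-37461) = I*√37461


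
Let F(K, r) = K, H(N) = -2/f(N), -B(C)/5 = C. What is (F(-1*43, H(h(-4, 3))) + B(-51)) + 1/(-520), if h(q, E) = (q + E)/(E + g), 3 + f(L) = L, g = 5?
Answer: 110239/520 ≈ 212.00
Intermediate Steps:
f(L) = -3 + L
B(C) = -5*C
h(q, E) = (E + q)/(5 + E) (h(q, E) = (q + E)/(E + 5) = (E + q)/(5 + E))
H(N) = -2/(-3 + N)
(F(-1*43, H(h(-4, 3))) + B(-51)) + 1/(-520) = (-1*43 - 5*(-51)) + 1/(-520) = (-43 + 255) - 1/520 = 212 - 1/520 = 110239/520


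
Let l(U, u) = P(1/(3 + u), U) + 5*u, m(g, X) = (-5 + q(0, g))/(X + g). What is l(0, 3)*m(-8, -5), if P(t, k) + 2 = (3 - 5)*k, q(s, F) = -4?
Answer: 9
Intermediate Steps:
P(t, k) = -2 - 2*k (P(t, k) = -2 + (3 - 5)*k = -2 - 2*k)
m(g, X) = -9/(X + g) (m(g, X) = (-5 - 4)/(X + g) = -9/(X + g))
l(U, u) = -2 - 2*U + 5*u (l(U, u) = (-2 - 2*U) + 5*u = -2 - 2*U + 5*u)
l(0, 3)*m(-8, -5) = (-2 - 2*0 + 5*3)*(-9/(-5 - 8)) = (-2 + 0 + 15)*(-9/(-13)) = 13*(-9*(-1/13)) = 13*(9/13) = 9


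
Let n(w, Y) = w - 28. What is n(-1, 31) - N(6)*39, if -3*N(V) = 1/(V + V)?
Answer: -335/12 ≈ -27.917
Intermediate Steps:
n(w, Y) = -28 + w
N(V) = -1/(6*V) (N(V) = -1/(3*(V + V)) = -1/(2*V)/3 = -1/(6*V))
n(-1, 31) - N(6)*39 = (-28 - 1) - (-⅙/6)*39 = -29 - (-⅙*⅙)*39 = -29 - (-1)*39/36 = -29 - 1*(-13/12) = -29 + 13/12 = -335/12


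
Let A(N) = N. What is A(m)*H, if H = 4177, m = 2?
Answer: 8354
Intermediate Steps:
A(m)*H = 2*4177 = 8354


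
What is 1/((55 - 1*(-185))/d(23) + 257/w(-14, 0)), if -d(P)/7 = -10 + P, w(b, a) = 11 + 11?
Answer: 2002/18107 ≈ 0.11056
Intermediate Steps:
w(b, a) = 22
d(P) = 70 - 7*P (d(P) = -7*(-10 + P) = 70 - 7*P)
1/((55 - 1*(-185))/d(23) + 257/w(-14, 0)) = 1/((55 - 1*(-185))/(70 - 7*23) + 257/22) = 1/((55 + 185)/(70 - 161) + 257*(1/22)) = 1/(240/(-91) + 257/22) = 1/(240*(-1/91) + 257/22) = 1/(-240/91 + 257/22) = 1/(18107/2002) = 2002/18107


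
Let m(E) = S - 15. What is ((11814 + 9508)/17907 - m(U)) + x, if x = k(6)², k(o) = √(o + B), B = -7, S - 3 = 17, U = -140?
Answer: -86120/17907 ≈ -4.8093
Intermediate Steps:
S = 20 (S = 3 + 17 = 20)
k(o) = √(-7 + o) (k(o) = √(o - 7) = √(-7 + o))
m(E) = 5 (m(E) = 20 - 15 = 5)
x = -1 (x = (√(-7 + 6))² = (√(-1))² = I² = -1)
((11814 + 9508)/17907 - m(U)) + x = ((11814 + 9508)/17907 - 1*5) - 1 = (21322*(1/17907) - 5) - 1 = (21322/17907 - 5) - 1 = -68213/17907 - 1 = -86120/17907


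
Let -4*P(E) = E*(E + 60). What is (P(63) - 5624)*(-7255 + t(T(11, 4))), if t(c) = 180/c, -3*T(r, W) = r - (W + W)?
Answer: 224871575/4 ≈ 5.6218e+7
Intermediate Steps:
T(r, W) = -r/3 + 2*W/3 (T(r, W) = -(r - (W + W))/3 = -(r - 2*W)/3 = -r/3 + 2*W/3)
P(E) = -E*(60 + E)/4 (P(E) = -E*(E + 60)/4 = -E*(60 + E)/4)
(P(63) - 5624)*(-7255 + t(T(11, 4))) = (-1/4*63*(60 + 63) - 5624)*(-7255 + 180/(-1/3*11 + (2/3)*4)) = (-1/4*63*123 - 5624)*(-7255 + 180/(-11/3 + 8/3)) = (-7749/4 - 5624)*(-7255 + 180/(-1)) = -30245*(-7255 + 180*(-1))/4 = -30245*(-7255 - 180)/4 = -30245/4*(-7435) = 224871575/4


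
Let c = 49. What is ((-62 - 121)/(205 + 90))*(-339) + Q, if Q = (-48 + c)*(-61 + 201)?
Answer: 103337/295 ≈ 350.29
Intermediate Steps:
Q = 140 (Q = (-48 + 49)*(-61 + 201) = 1*140 = 140)
((-62 - 121)/(205 + 90))*(-339) + Q = ((-62 - 121)/(205 + 90))*(-339) + 140 = -183/295*(-339) + 140 = 62037/295 + 140 = 103337/295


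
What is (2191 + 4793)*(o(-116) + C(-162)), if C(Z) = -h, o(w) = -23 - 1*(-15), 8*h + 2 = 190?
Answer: -219996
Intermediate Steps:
h = 47/2 (h = -¼ + (⅛)*190 = -¼ + 95/4 = 47/2 ≈ 23.500)
o(w) = -8 (o(w) = -23 + 15 = -8)
C(Z) = -47/2 (C(Z) = -1*47/2 = -47/2)
(2191 + 4793)*(o(-116) + C(-162)) = (2191 + 4793)*(-8 - 47/2) = 6984*(-63/2) = -219996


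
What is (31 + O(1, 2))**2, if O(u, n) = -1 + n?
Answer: 1024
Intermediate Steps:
(31 + O(1, 2))**2 = (31 + (-1 + 2))**2 = (31 + 1)**2 = 32**2 = 1024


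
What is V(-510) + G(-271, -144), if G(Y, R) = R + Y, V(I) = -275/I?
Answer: -42275/102 ≈ -414.46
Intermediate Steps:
V(-510) + G(-271, -144) = -275/(-510) + (-144 - 271) = -275*(-1/510) - 415 = 55/102 - 415 = -42275/102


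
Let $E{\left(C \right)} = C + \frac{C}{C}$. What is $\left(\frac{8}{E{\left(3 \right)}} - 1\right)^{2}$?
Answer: $1$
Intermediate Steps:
$E{\left(C \right)} = 1 + C$ ($E{\left(C \right)} = C + 1 = 1 + C$)
$\left(\frac{8}{E{\left(3 \right)}} - 1\right)^{2} = \left(\frac{8}{1 + 3} - 1\right)^{2} = \left(\frac{8}{4} - 1\right)^{2} = \left(8 \cdot \frac{1}{4} - 1\right)^{2} = \left(2 - 1\right)^{2} = 1^{2} = 1$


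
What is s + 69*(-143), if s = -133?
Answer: -10000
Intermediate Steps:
s + 69*(-143) = -133 + 69*(-143) = -133 - 9867 = -10000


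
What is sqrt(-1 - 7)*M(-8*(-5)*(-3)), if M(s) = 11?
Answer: 22*I*sqrt(2) ≈ 31.113*I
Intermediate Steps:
sqrt(-1 - 7)*M(-8*(-5)*(-3)) = sqrt(-1 - 7)*11 = sqrt(-8)*11 = (2*I*sqrt(2))*11 = 22*I*sqrt(2)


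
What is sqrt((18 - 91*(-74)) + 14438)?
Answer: sqrt(21190) ≈ 145.57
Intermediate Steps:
sqrt((18 - 91*(-74)) + 14438) = sqrt((18 + 6734) + 14438) = sqrt(6752 + 14438) = sqrt(21190)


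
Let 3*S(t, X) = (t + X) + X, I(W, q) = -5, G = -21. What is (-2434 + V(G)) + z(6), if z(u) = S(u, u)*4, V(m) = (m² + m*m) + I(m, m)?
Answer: -1533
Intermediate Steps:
S(t, X) = t/3 + 2*X/3 (S(t, X) = ((t + X) + X)/3 = ((X + t) + X)/3 = (t + 2*X)/3 = t/3 + 2*X/3)
V(m) = -5 + 2*m² (V(m) = (m² + m*m) - 5 = (m² + m²) - 5 = 2*m² - 5 = -5 + 2*m²)
z(u) = 4*u (z(u) = (u/3 + 2*u/3)*4 = u*4 = 4*u)
(-2434 + V(G)) + z(6) = (-2434 + (-5 + 2*(-21)²)) + 4*6 = (-2434 + (-5 + 2*441)) + 24 = (-2434 + (-5 + 882)) + 24 = (-2434 + 877) + 24 = -1557 + 24 = -1533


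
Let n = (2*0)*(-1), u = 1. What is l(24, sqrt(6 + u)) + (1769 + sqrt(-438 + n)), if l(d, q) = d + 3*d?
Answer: 1865 + I*sqrt(438) ≈ 1865.0 + 20.928*I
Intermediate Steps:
n = 0 (n = 0*(-1) = 0)
l(d, q) = 4*d
l(24, sqrt(6 + u)) + (1769 + sqrt(-438 + n)) = 4*24 + (1769 + sqrt(-438 + 0)) = 96 + (1769 + sqrt(-438)) = 96 + (1769 + I*sqrt(438)) = 1865 + I*sqrt(438)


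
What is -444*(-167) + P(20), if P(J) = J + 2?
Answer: 74170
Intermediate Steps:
P(J) = 2 + J
-444*(-167) + P(20) = -444*(-167) + (2 + 20) = 74148 + 22 = 74170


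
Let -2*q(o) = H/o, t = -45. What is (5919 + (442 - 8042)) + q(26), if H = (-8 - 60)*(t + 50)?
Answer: -21768/13 ≈ -1674.5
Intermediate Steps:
H = -340 (H = (-8 - 60)*(-45 + 50) = -68*5 = -340)
q(o) = 170/o (q(o) = -(-170)/o = 170/o)
(5919 + (442 - 8042)) + q(26) = (5919 + (442 - 8042)) + 170/26 = (5919 - 7600) + 170*(1/26) = -1681 + 85/13 = -21768/13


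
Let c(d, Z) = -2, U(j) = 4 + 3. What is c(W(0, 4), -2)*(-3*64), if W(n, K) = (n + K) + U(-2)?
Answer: 384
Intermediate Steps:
U(j) = 7
W(n, K) = 7 + K + n (W(n, K) = (n + K) + 7 = (K + n) + 7 = 7 + K + n)
c(W(0, 4), -2)*(-3*64) = -(-6)*64 = -2*(-192) = 384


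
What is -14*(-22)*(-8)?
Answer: -2464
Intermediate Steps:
-14*(-22)*(-8) = 308*(-8) = -2464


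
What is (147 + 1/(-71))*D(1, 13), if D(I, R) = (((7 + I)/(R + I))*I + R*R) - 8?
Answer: 11803116/497 ≈ 23749.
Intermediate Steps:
D(I, R) = -8 + R**2 + I*(7 + I)/(I + R) (D(I, R) = (((7 + I)/(I + R))*I + R**2) - 8 = (I*(7 + I)/(I + R) + R**2) - 8 = (R**2 + I*(7 + I)/(I + R)) - 8 = -8 + R**2 + I*(7 + I)/(I + R))
(147 + 1/(-71))*D(1, 13) = (147 + 1/(-71))*((1**2 + 13**3 - 1*1 - 8*13 + 1*13**2)/(1 + 13)) = (147 - 1/71)*((1 + 2197 - 1 - 104 + 1*169)/14) = 10436*((1 + 2197 - 1 - 104 + 169)/14)/71 = 10436*((1/14)*2262)/71 = (10436/71)*(1131/7) = 11803116/497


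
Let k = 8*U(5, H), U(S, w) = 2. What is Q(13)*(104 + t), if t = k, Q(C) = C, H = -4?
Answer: 1560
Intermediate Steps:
k = 16 (k = 8*2 = 16)
t = 16
Q(13)*(104 + t) = 13*(104 + 16) = 13*120 = 1560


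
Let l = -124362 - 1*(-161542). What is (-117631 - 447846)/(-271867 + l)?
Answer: 565477/234687 ≈ 2.4095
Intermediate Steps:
l = 37180 (l = -124362 + 161542 = 37180)
(-117631 - 447846)/(-271867 + l) = (-117631 - 447846)/(-271867 + 37180) = -565477/(-234687) = -565477*(-1/234687) = 565477/234687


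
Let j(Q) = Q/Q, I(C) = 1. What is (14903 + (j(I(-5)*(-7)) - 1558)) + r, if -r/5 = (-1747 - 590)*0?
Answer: 13346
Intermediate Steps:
j(Q) = 1
r = 0 (r = -5*(-1747 - 590)*0 = -(-11685)*0 = -5*0 = 0)
(14903 + (j(I(-5)*(-7)) - 1558)) + r = (14903 + (1 - 1558)) + 0 = (14903 - 1557) + 0 = 13346 + 0 = 13346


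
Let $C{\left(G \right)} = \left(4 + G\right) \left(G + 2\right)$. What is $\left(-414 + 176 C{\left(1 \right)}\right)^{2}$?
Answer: $4955076$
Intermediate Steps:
$C{\left(G \right)} = \left(2 + G\right) \left(4 + G\right)$ ($C{\left(G \right)} = \left(4 + G\right) \left(2 + G\right) = \left(2 + G\right) \left(4 + G\right)$)
$\left(-414 + 176 C{\left(1 \right)}\right)^{2} = \left(-414 + 176 \left(8 + 1^{2} + 6 \cdot 1\right)\right)^{2} = \left(-414 + 176 \left(8 + 1 + 6\right)\right)^{2} = \left(-414 + 176 \cdot 15\right)^{2} = \left(-414 + 2640\right)^{2} = 2226^{2} = 4955076$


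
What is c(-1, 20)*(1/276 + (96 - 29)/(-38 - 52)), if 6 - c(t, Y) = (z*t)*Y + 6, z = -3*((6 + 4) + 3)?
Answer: 39871/69 ≈ 577.84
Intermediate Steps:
z = -39 (z = -3*(10 + 3) = -3*13 = -39)
c(t, Y) = 39*Y*t (c(t, Y) = 6 - ((-39*t)*Y + 6) = 6 - (-39*Y*t + 6) = 6 - (6 - 39*Y*t) = 6 + (-6 + 39*Y*t) = 39*Y*t)
c(-1, 20)*(1/276 + (96 - 29)/(-38 - 52)) = (39*20*(-1))*(1/276 + (96 - 29)/(-38 - 52)) = -780*(1/276 + 67/(-90)) = -780*(1/276 + 67*(-1/90)) = -780*(1/276 - 67/90) = -780*(-3067/4140) = 39871/69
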